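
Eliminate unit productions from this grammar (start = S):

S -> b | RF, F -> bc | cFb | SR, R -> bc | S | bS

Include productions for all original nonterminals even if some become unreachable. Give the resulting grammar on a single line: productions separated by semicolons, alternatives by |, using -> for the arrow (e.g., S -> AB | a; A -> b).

S -> b | RF; F -> SR | bc | cFb; R -> b | RF | bS | bc

Unit productions: R->S.
Unit pairs (A ⇒* B via units): (R,S).
S: inherits non-unit rules of {S} → RF | b.
F: inherits non-unit rules of {F} → SR | bc | cFb.
R: inherits non-unit rules of {R, S} → RF | b | bS | bc.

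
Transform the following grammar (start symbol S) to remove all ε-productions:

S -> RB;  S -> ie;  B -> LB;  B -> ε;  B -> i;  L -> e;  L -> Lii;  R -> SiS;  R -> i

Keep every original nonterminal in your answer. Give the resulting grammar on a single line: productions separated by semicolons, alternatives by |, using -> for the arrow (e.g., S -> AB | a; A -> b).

Nullable set: {B}.
S -> RB: B nullable, giving R | RB.
Drop B -> ε.
B -> LB: B nullable, giving L | LB.
Unchanged (no nullable symbols): S -> ie; B -> i; L -> Lii; L -> e; R -> SiS; R -> i.

S -> R | RB | ie; B -> L | i | LB; L -> e | Lii; R -> i | SiS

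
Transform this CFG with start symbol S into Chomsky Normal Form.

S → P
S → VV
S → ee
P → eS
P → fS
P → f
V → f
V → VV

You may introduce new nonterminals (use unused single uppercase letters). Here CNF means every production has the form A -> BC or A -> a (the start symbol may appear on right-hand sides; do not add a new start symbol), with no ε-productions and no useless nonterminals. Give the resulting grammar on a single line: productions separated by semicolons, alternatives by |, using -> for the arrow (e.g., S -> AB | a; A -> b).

S -> f | AA | AS | BS | VV; A -> e; B -> f; V -> f | VV

No ε-productions.
After unit-elimination: S -> f | VV | eS | ee | fS; P -> f | eS | fS; V -> f | VV.
TERM: introduce A -> e, B -> f and substitute in every rule of length ≥2.
Drop unreachable/unproductive: P.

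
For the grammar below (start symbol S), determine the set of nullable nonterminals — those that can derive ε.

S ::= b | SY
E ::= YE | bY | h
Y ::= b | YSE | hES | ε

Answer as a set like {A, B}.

{Y}

Directly nullable (have an ε-rule): {Y}.
Not nullable: E, S — each has a terminal in every rule's right-hand side or depends on a non-nullable symbol.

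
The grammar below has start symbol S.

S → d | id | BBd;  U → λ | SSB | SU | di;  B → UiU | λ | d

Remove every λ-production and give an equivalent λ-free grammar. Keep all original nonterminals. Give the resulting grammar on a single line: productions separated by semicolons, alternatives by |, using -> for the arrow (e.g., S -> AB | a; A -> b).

S -> d | Bd | id | BBd; B -> d | i | Ui | iU | UiU; U -> S | SS | SU | di | SSB

Nullable set: {B, U}.
S -> BBd: B, B nullable, giving BBd | Bd | d.
Drop B -> λ.
B -> UiU: U, U nullable, giving Ui | UiU | i | iU.
Drop U -> λ.
U -> SSB: B nullable, giving SS | SSB.
U -> SU: U nullable, giving S | SU.
Unchanged (no nullable symbols): S -> d; S -> id; B -> d; U -> di.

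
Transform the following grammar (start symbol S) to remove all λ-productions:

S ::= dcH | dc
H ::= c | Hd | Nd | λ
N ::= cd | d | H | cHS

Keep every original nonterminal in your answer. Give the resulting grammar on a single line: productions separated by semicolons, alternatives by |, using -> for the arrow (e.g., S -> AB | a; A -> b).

Nullable set: {H, N}.
S -> dcH: H nullable, giving dc | dcH.
Drop H -> λ.
H -> Hd: H nullable, giving Hd | d.
H -> Nd: N nullable, giving Nd | d.
N -> H: H nullable, giving H.
N -> cHS: H nullable, giving cHS | cS.
Unchanged (no nullable symbols): S -> dc; H -> c; N -> cd; N -> d.

S -> dc | dcH; H -> c | d | Hd | Nd; N -> H | d | cS | cd | cHS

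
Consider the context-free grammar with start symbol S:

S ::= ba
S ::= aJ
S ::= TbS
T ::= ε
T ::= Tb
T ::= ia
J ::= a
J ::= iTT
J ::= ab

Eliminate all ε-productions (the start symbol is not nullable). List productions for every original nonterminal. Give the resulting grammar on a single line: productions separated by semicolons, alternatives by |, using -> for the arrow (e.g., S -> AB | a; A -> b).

S -> aJ | bS | ba | TbS; J -> a | i | ab | iT | iTT; T -> b | Tb | ia

Nullable set: {T}.
S -> TbS: T nullable, giving TbS | bS.
J -> iTT: T, T nullable, giving i | iT | iTT.
Drop T -> ε.
T -> Tb: T nullable, giving Tb | b.
Unchanged (no nullable symbols): S -> aJ; S -> ba; J -> a; J -> ab; T -> ia.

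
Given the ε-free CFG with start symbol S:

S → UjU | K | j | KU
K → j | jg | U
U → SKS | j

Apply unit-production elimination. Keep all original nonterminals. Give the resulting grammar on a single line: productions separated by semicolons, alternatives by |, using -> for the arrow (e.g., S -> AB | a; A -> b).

S -> j | KU | jg | SKS | UjU; K -> j | jg | SKS; U -> j | SKS

Unit productions: K->U, S->K.
Unit pairs (A ⇒* B via units): (K,U), (S,K), (S,U).
S: inherits non-unit rules of {K, S, U} → KU | SKS | UjU | j | jg.
K: inherits non-unit rules of {K, U} → SKS | j | jg.
U: inherits non-unit rules of {U} → SKS | j.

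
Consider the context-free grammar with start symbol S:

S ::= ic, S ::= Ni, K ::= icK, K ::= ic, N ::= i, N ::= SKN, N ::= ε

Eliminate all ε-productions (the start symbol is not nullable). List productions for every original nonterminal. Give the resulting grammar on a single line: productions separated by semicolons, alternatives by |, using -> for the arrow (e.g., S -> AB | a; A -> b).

S -> i | Ni | ic; K -> ic | icK; N -> i | SK | SKN

Nullable set: {N}.
S -> Ni: N nullable, giving Ni | i.
Drop N -> ε.
N -> SKN: N nullable, giving SK | SKN.
Unchanged (no nullable symbols): S -> ic; K -> ic; K -> icK; N -> i.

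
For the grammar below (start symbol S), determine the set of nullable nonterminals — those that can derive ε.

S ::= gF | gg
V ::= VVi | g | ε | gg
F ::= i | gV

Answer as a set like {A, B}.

Directly nullable (have an ε-rule): {V}.
Not nullable: F, S — each has a terminal in every rule's right-hand side or depends on a non-nullable symbol.

{V}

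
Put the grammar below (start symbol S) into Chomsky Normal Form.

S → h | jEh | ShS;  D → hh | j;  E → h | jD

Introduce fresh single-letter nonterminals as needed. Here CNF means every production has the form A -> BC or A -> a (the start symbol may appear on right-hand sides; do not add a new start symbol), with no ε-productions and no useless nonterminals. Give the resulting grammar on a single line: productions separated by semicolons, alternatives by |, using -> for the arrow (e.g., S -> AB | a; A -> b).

No ε-productions.
No unit productions to eliminate.
TERM: introduce A -> h, B -> j and substitute in every rule of length ≥2.
BIN: S -> BEA becomes S -> BC, C -> EA; S -> SAS becomes S -> SF, F -> AS.

S -> h | BC | SF; A -> h; B -> j; C -> EA; D -> j | AA; E -> h | BD; F -> AS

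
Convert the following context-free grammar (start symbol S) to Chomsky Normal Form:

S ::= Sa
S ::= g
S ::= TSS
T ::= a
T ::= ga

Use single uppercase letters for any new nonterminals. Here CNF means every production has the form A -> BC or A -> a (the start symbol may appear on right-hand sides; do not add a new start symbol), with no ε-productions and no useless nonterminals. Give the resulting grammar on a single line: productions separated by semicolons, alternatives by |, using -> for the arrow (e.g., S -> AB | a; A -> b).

No ε-productions.
No unit productions to eliminate.
TERM: introduce A -> a, B -> g and substitute in every rule of length ≥2.
BIN: S -> TSS becomes S -> TC, C -> SS.

S -> g | SA | TC; A -> a; B -> g; C -> SS; T -> a | BA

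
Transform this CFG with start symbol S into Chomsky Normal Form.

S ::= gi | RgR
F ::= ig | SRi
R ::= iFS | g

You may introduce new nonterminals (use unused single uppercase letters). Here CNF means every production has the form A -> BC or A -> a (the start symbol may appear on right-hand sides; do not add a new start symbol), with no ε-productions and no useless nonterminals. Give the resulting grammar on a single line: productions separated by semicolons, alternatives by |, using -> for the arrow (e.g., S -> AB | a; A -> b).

No ε-productions.
No unit productions to eliminate.
TERM: introduce B -> g, A -> i and substitute in every rule of length ≥2.
BIN: F -> SRA becomes F -> SC, C -> RA; R -> AFS becomes R -> AD, D -> FS; S -> RBR becomes S -> RE, E -> BR.

S -> BA | RE; A -> i; B -> g; C -> RA; D -> FS; E -> BR; F -> AB | SC; R -> g | AD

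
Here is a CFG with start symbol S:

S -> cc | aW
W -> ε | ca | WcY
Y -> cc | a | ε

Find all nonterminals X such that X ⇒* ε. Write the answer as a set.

{W, Y}

Directly nullable (have an ε-rule): {W, Y}.
Not nullable: S — each has a terminal in every rule's right-hand side or depends on a non-nullable symbol.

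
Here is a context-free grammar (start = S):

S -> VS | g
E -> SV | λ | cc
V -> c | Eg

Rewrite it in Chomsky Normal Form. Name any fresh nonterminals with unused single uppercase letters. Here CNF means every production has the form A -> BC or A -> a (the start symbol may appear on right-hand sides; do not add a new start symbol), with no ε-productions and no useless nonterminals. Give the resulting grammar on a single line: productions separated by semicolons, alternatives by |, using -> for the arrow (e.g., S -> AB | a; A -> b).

S -> g | VS; A -> c; B -> g; E -> AA | SV; V -> c | g | EB

Nullable: {E}; after ε-elimination: S -> g | VS; E -> SV | cc; V -> c | g | Eg.
No unit productions to eliminate.
TERM: introduce A -> c, B -> g and substitute in every rule of length ≥2.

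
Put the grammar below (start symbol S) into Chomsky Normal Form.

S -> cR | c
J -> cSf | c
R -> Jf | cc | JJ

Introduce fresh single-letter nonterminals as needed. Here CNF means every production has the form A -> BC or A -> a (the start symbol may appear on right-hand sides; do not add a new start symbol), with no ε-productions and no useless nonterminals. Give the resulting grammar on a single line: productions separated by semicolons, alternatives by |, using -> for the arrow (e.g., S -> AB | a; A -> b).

S -> c | AR; A -> c; B -> f; C -> SB; J -> c | AC; R -> AA | JB | JJ

No ε-productions.
No unit productions to eliminate.
TERM: introduce A -> c, B -> f and substitute in every rule of length ≥2.
BIN: J -> ASB becomes J -> AC, C -> SB.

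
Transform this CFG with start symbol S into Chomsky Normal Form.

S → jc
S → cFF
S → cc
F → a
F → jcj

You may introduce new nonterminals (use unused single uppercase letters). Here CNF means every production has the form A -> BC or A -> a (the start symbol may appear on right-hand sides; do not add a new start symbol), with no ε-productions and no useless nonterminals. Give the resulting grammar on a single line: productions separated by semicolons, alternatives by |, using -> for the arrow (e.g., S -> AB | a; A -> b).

S -> AB | BB | BD; A -> j; B -> c; C -> BA; D -> FF; F -> a | AC

No ε-productions.
No unit productions to eliminate.
TERM: introduce B -> c, A -> j and substitute in every rule of length ≥2.
BIN: F -> ABA becomes F -> AC, C -> BA; S -> BFF becomes S -> BD, D -> FF.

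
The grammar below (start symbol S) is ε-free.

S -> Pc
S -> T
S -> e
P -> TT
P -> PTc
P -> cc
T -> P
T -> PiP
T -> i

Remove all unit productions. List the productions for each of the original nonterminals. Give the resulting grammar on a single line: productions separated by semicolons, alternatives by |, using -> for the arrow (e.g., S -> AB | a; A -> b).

S -> e | i | Pc | TT | cc | PTc | PiP; P -> TT | cc | PTc; T -> i | TT | cc | PTc | PiP

Unit productions: S->T, T->P.
Unit pairs (A ⇒* B via units): (S,P), (S,T), (T,P).
S: inherits non-unit rules of {P, S, T} → PTc | Pc | PiP | TT | cc | e | i.
P: inherits non-unit rules of {P} → PTc | TT | cc.
T: inherits non-unit rules of {P, T} → PTc | PiP | TT | cc | i.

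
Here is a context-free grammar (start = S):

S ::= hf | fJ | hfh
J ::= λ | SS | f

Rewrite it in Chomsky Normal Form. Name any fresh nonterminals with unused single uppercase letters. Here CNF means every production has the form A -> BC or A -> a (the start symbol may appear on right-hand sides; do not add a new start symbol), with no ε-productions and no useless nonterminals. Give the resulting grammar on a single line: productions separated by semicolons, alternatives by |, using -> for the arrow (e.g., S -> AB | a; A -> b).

S -> f | AJ | BA | BC; A -> f; B -> h; C -> AB; J -> f | SS

Nullable: {J}; after ε-elimination: S -> f | fJ | hf | hfh; J -> f | SS.
No unit productions to eliminate.
TERM: introduce A -> f, B -> h and substitute in every rule of length ≥2.
BIN: S -> BAB becomes S -> BC, C -> AB.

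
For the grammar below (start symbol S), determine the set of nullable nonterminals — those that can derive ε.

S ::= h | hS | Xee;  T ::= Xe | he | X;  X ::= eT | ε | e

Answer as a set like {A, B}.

Directly nullable (have an ε-rule): {X}.
T is nullable via T -> X (every symbol on the right is already known nullable).
Not nullable: S — each has a terminal in every rule's right-hand side or depends on a non-nullable symbol.

{T, X}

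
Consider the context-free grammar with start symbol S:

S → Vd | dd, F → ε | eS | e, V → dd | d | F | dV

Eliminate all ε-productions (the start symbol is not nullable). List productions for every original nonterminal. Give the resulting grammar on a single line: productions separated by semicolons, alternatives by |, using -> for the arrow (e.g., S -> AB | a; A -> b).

Nullable set: {F, V}.
S -> Vd: V nullable, giving Vd | d.
Drop F -> ε.
V -> F: F nullable, giving F.
V -> dV: V nullable, giving d | dV.
Unchanged (no nullable symbols): S -> dd; F -> e; F -> eS; V -> d; V -> dd.

S -> d | Vd | dd; F -> e | eS; V -> F | d | dV | dd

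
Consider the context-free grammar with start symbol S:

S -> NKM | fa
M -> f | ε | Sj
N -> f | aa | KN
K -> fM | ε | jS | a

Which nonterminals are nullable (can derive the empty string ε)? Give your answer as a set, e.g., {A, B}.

{K, M}

Directly nullable (have an ε-rule): {K, M}.
Not nullable: N, S — each has a terminal in every rule's right-hand side or depends on a non-nullable symbol.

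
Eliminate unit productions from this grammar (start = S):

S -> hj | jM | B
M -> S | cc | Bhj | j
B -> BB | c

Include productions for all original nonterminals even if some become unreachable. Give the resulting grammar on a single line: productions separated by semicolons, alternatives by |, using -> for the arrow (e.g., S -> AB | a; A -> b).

Unit productions: M->S, S->B.
Unit pairs (A ⇒* B via units): (M,B), (M,S), (S,B).
S: inherits non-unit rules of {B, S} → BB | c | hj | jM.
B: inherits non-unit rules of {B} → BB | c.
M: inherits non-unit rules of {B, M, S} → BB | Bhj | c | cc | hj | j | jM.

S -> c | BB | hj | jM; B -> c | BB; M -> c | j | BB | cc | hj | jM | Bhj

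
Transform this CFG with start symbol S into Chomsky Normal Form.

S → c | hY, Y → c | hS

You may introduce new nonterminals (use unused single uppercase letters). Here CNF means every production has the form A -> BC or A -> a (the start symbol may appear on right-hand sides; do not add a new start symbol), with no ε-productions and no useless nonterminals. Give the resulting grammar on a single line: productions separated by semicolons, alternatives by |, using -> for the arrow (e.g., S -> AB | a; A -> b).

No ε-productions.
No unit productions to eliminate.
TERM: introduce A -> h and substitute in every rule of length ≥2.

S -> c | AY; A -> h; Y -> c | AS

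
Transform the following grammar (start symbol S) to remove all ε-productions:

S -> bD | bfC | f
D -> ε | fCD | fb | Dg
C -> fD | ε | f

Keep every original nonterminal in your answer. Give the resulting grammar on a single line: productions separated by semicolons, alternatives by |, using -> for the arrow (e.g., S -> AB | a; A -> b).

Nullable set: {C, D}.
S -> bD: D nullable, giving b | bD.
S -> bfC: C nullable, giving bf | bfC.
Drop C -> ε.
C -> fD: D nullable, giving f | fD.
Drop D -> ε.
D -> Dg: D nullable, giving Dg | g.
D -> fCD: C, D nullable, giving f | fC | fCD | fD.
Unchanged (no nullable symbols): S -> f; C -> f; D -> fb.

S -> b | f | bD | bf | bfC; C -> f | fD; D -> f | g | Dg | fC | fD | fb | fCD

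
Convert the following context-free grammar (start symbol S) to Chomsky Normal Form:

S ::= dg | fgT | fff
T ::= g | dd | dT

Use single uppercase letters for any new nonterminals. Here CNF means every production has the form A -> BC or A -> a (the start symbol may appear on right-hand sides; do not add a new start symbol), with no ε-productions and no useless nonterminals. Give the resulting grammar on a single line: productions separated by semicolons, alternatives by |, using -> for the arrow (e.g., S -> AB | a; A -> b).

S -> AB | CD | CE; A -> d; B -> g; C -> f; D -> BT; E -> CC; T -> g | AA | AT

No ε-productions.
No unit productions to eliminate.
TERM: introduce A -> d, C -> f, B -> g and substitute in every rule of length ≥2.
BIN: S -> CBT becomes S -> CD, D -> BT; S -> CCC becomes S -> CE, E -> CC.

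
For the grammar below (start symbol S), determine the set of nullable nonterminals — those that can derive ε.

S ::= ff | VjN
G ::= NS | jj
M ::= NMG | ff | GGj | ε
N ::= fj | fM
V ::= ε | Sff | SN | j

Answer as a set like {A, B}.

{M, V}

Directly nullable (have an ε-rule): {M, V}.
Not nullable: G, N, S — each has a terminal in every rule's right-hand side or depends on a non-nullable symbol.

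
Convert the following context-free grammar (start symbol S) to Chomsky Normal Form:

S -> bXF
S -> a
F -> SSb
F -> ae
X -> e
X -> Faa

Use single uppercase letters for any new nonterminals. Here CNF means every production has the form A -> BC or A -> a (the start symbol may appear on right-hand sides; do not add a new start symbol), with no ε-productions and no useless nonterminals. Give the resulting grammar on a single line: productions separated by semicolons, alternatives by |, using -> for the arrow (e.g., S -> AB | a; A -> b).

No ε-productions.
No unit productions to eliminate.
TERM: introduce B -> a, A -> b, C -> e and substitute in every rule of length ≥2.
BIN: F -> SSA becomes F -> SD, D -> SA; S -> AXF becomes S -> AE, E -> XF; X -> FBB becomes X -> FG, G -> BB.

S -> a | AE; A -> b; B -> a; C -> e; D -> SA; E -> XF; F -> BC | SD; G -> BB; X -> e | FG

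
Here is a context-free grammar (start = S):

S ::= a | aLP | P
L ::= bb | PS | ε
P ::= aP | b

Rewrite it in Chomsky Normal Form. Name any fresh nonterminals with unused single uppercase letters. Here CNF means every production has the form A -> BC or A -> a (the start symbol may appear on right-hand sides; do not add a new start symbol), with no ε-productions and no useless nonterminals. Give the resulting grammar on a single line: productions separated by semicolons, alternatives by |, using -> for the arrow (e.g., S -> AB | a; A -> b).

S -> a | b | BC | BP; A -> b; B -> a; C -> LP; L -> AA | PS; P -> b | BP

Nullable: {L}; after ε-elimination: S -> P | a | aP | aLP; L -> PS | bb; P -> b | aP.
After unit-elimination: S -> a | b | aP | aLP; L -> PS | bb; P -> b | aP.
TERM: introduce B -> a, A -> b and substitute in every rule of length ≥2.
BIN: S -> BLP becomes S -> BC, C -> LP.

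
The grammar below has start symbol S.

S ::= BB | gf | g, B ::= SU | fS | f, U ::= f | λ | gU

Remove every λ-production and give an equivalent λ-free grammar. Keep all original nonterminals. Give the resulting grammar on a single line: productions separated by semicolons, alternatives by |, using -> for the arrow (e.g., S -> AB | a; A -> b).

Nullable set: {U}.
B -> SU: U nullable, giving S | SU.
Drop U -> λ.
U -> gU: U nullable, giving g | gU.
Unchanged (no nullable symbols): S -> BB; S -> g; S -> gf; B -> f; B -> fS; U -> f.

S -> g | BB | gf; B -> S | f | SU | fS; U -> f | g | gU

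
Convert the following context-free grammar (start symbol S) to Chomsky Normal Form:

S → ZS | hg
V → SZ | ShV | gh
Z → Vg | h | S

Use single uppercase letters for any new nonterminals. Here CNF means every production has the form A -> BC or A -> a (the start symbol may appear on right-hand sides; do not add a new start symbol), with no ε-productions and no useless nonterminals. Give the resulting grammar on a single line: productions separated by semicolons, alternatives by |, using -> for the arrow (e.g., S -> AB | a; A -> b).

No ε-productions.
After unit-elimination: S -> ZS | hg; V -> SZ | gh | ShV; Z -> h | Vg | ZS | hg.
TERM: introduce B -> g, A -> h and substitute in every rule of length ≥2.
BIN: V -> SAV becomes V -> SC, C -> AV.

S -> AB | ZS; A -> h; B -> g; C -> AV; V -> BA | SC | SZ; Z -> h | AB | VB | ZS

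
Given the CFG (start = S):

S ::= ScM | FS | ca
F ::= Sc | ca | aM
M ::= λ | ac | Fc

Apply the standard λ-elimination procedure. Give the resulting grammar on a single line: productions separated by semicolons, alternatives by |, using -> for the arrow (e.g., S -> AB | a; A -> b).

S -> FS | Sc | ca | ScM; F -> a | Sc | aM | ca; M -> Fc | ac

Nullable set: {M}.
S -> ScM: M nullable, giving Sc | ScM.
F -> aM: M nullable, giving a | aM.
Drop M -> λ.
Unchanged (no nullable symbols): S -> FS; S -> ca; F -> Sc; F -> ca; M -> Fc; M -> ac.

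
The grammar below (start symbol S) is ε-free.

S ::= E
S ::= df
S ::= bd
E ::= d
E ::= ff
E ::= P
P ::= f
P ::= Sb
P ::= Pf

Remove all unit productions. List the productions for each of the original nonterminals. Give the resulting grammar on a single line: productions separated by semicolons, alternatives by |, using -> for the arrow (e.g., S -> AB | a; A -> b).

S -> d | f | Pf | Sb | bd | df | ff; E -> d | f | Pf | Sb | ff; P -> f | Pf | Sb

Unit productions: E->P, S->E.
Unit pairs (A ⇒* B via units): (E,P), (S,E), (S,P).
S: inherits non-unit rules of {E, P, S} → Pf | Sb | bd | d | df | f | ff.
E: inherits non-unit rules of {E, P} → Pf | Sb | d | f | ff.
P: inherits non-unit rules of {P} → Pf | Sb | f.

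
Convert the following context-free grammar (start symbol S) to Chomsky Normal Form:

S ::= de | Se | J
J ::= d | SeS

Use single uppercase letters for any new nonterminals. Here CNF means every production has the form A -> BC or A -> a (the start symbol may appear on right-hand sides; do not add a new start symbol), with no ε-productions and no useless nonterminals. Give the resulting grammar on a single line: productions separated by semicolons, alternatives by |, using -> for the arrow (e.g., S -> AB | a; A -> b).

S -> d | BA | SA | SD; A -> e; B -> d; D -> AS

No ε-productions.
After unit-elimination: S -> d | Se | de | SeS; J -> d | SeS.
TERM: introduce B -> d, A -> e and substitute in every rule of length ≥2.
BIN: J -> SAS becomes J -> SC, C -> AS; S -> SAS becomes S -> SD, D -> AS.
Drop unreachable/unproductive: J.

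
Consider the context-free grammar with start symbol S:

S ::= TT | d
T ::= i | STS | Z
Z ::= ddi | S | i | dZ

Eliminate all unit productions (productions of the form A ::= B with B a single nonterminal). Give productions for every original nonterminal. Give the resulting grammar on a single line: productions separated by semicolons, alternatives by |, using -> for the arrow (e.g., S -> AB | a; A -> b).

S -> d | TT; T -> d | i | TT | dZ | STS | ddi; Z -> d | i | TT | dZ | ddi

Unit productions: T->Z, Z->S.
Unit pairs (A ⇒* B via units): (T,S), (T,Z), (Z,S).
S: inherits non-unit rules of {S} → TT | d.
T: inherits non-unit rules of {S, T, Z} → STS | TT | d | dZ | ddi | i.
Z: inherits non-unit rules of {S, Z} → TT | d | dZ | ddi | i.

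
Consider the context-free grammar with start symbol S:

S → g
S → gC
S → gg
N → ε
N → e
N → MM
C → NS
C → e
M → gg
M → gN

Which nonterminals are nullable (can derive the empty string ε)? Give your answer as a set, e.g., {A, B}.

{N}

Directly nullable (have an ε-rule): {N}.
Not nullable: C, M, S — each has a terminal in every rule's right-hand side or depends on a non-nullable symbol.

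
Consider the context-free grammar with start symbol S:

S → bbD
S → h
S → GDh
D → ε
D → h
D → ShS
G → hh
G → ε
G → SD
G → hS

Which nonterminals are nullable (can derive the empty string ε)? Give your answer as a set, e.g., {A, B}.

Directly nullable (have an ε-rule): {D, G}.
Not nullable: S — each has a terminal in every rule's right-hand side or depends on a non-nullable symbol.

{D, G}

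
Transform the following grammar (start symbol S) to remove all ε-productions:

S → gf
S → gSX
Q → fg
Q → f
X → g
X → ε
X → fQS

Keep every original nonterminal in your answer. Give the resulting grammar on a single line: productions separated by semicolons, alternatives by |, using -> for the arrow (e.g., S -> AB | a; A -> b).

Nullable set: {X}.
S -> gSX: X nullable, giving gS | gSX.
Drop X -> ε.
Unchanged (no nullable symbols): S -> gf; Q -> f; Q -> fg; X -> fQS; X -> g.

S -> gS | gf | gSX; Q -> f | fg; X -> g | fQS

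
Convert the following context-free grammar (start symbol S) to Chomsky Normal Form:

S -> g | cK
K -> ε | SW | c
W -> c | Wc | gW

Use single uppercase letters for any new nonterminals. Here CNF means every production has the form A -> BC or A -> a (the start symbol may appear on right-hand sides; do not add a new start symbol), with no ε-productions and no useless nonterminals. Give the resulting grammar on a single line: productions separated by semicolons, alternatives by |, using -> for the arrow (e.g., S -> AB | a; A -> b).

Nullable: {K}; after ε-elimination: S -> c | g | cK; K -> c | SW; W -> c | Wc | gW.
No unit productions to eliminate.
TERM: introduce A -> c, B -> g and substitute in every rule of length ≥2.

S -> c | g | AK; A -> c; B -> g; K -> c | SW; W -> c | BW | WA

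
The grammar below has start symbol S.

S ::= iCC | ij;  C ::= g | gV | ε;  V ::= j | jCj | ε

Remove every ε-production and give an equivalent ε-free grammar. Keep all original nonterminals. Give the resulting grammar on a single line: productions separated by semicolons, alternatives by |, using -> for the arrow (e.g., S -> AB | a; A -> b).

Nullable set: {C, V}.
S -> iCC: C, C nullable, giving i | iC | iCC.
Drop C -> ε.
C -> gV: V nullable, giving g | gV.
Drop V -> ε.
V -> jCj: C nullable, giving jCj | jj.
Unchanged (no nullable symbols): S -> ij; C -> g; V -> j.

S -> i | iC | ij | iCC; C -> g | gV; V -> j | jj | jCj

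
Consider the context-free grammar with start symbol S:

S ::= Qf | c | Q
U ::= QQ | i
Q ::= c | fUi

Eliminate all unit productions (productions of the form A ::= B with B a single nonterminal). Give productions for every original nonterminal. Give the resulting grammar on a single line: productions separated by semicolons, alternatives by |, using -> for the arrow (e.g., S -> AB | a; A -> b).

S -> c | Qf | fUi; Q -> c | fUi; U -> i | QQ

Unit productions: S->Q.
Unit pairs (A ⇒* B via units): (S,Q).
S: inherits non-unit rules of {Q, S} → Qf | c | fUi.
Q: inherits non-unit rules of {Q} → c | fUi.
U: inherits non-unit rules of {U} → QQ | i.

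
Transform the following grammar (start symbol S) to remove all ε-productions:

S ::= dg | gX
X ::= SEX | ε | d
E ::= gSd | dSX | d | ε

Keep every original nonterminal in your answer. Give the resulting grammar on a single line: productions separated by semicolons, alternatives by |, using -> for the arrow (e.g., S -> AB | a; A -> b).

S -> g | dg | gX; E -> d | dS | dSX | gSd; X -> S | d | SE | SX | SEX

Nullable set: {E, X}.
S -> gX: X nullable, giving g | gX.
Drop E -> ε.
E -> dSX: X nullable, giving dS | dSX.
Drop X -> ε.
X -> SEX: E, X nullable, giving S | SE | SEX | SX.
Unchanged (no nullable symbols): S -> dg; E -> d; E -> gSd; X -> d.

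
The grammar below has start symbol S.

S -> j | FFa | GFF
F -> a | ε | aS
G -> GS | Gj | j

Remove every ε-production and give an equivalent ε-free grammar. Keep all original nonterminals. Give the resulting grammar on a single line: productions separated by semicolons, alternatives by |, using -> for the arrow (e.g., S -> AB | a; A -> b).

S -> G | a | j | Fa | GF | FFa | GFF; F -> a | aS; G -> j | GS | Gj

Nullable set: {F}.
S -> FFa: F, F nullable, giving FFa | Fa | a.
S -> GFF: F, F nullable, giving G | GF | GFF.
Drop F -> ε.
Unchanged (no nullable symbols): S -> j; F -> a; F -> aS; G -> GS; G -> Gj; G -> j.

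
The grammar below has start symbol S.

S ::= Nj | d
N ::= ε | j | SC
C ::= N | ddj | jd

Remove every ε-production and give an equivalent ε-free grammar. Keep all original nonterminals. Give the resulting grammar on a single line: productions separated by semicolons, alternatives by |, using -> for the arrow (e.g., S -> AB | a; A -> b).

S -> d | j | Nj; C -> N | jd | ddj; N -> S | j | SC

Nullable set: {C, N}.
S -> Nj: N nullable, giving Nj | j.
C -> N: N nullable, giving N.
Drop N -> ε.
N -> SC: C nullable, giving S | SC.
Unchanged (no nullable symbols): S -> d; C -> ddj; C -> jd; N -> j.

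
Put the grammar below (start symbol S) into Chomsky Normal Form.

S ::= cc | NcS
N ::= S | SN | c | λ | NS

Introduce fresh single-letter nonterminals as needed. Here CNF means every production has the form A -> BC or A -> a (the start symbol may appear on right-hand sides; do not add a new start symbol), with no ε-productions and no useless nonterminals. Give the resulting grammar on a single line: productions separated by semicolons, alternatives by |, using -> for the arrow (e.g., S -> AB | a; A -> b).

Nullable: {N}; after ε-elimination: S -> cS | cc | NcS; N -> S | c | NS | SN.
After unit-elimination: S -> cS | cc | NcS; N -> c | NS | SN | cS | cc | NcS.
TERM: introduce A -> c and substitute in every rule of length ≥2.
BIN: N -> NAS becomes N -> NB, B -> AS; S -> NAS becomes S -> NC, C -> AS.

S -> AA | AS | NC; A -> c; B -> AS; C -> AS; N -> c | AA | AS | NB | NS | SN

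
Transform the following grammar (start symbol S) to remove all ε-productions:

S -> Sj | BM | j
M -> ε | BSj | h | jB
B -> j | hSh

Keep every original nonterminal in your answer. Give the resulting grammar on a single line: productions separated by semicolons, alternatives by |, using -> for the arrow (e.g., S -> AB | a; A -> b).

Nullable set: {M}.
S -> BM: M nullable, giving B | BM.
Drop M -> ε.
Unchanged (no nullable symbols): S -> Sj; S -> j; B -> hSh; B -> j; M -> BSj; M -> h; M -> jB.

S -> B | j | BM | Sj; B -> j | hSh; M -> h | jB | BSj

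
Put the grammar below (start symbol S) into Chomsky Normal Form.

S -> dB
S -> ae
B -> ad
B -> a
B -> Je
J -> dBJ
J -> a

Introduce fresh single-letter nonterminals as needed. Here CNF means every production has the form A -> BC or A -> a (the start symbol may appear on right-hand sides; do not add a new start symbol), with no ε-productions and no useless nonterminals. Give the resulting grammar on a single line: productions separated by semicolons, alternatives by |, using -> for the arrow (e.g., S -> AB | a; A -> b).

S -> CA | DB; A -> e; B -> a | CD | JA; C -> a; D -> d; E -> BJ; J -> a | DE

No ε-productions.
No unit productions to eliminate.
TERM: introduce C -> a, D -> d, A -> e and substitute in every rule of length ≥2.
BIN: J -> DBJ becomes J -> DE, E -> BJ.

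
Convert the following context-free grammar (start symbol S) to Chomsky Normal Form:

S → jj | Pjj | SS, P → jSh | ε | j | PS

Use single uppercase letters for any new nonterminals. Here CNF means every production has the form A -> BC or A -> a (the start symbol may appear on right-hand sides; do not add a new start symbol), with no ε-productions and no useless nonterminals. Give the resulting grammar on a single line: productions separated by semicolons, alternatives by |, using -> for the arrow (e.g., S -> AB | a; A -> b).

S -> AA | PE | SS; A -> j; B -> h; C -> SB; D -> AA; E -> AA; P -> j | AA | AC | PD | PS | SS

Nullable: {P}; after ε-elimination: S -> SS | jj | Pjj; P -> S | j | PS | jSh.
After unit-elimination: S -> SS | jj | Pjj; P -> j | PS | SS | jj | Pjj | jSh.
TERM: introduce B -> h, A -> j and substitute in every rule of length ≥2.
BIN: P -> ASB becomes P -> AC, C -> SB; P -> PAA becomes P -> PD, D -> AA; S -> PAA becomes S -> PE, E -> AA.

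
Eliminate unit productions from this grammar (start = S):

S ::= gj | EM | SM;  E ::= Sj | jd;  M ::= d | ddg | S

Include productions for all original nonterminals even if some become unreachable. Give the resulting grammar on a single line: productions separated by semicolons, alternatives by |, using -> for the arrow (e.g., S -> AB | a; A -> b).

Unit productions: M->S.
Unit pairs (A ⇒* B via units): (M,S).
S: inherits non-unit rules of {S} → EM | SM | gj.
E: inherits non-unit rules of {E} → Sj | jd.
M: inherits non-unit rules of {M, S} → EM | SM | d | ddg | gj.

S -> EM | SM | gj; E -> Sj | jd; M -> d | EM | SM | gj | ddg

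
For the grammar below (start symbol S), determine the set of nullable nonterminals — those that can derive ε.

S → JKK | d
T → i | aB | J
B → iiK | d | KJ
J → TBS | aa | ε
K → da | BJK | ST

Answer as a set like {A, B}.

{J, T}

Directly nullable (have an ε-rule): {J}.
T is nullable via T -> J (every symbol on the right is already known nullable).
Not nullable: B, K, S — each has a terminal in every rule's right-hand side or depends on a non-nullable symbol.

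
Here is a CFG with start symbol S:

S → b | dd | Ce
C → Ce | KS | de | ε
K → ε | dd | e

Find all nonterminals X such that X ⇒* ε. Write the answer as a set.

Directly nullable (have an ε-rule): {C, K}.
Not nullable: S — each has a terminal in every rule's right-hand side or depends on a non-nullable symbol.

{C, K}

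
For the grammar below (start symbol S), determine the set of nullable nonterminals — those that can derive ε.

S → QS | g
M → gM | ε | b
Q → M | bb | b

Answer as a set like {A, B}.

{M, Q}

Directly nullable (have an ε-rule): {M}.
Q is nullable via Q -> M (every symbol on the right is already known nullable).
Not nullable: S — each has a terminal in every rule's right-hand side or depends on a non-nullable symbol.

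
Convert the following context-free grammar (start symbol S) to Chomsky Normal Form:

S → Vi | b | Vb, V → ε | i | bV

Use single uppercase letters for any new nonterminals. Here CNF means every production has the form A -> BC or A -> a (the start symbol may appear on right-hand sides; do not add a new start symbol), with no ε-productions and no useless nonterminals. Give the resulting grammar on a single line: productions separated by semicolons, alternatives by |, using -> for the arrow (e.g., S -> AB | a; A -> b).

S -> b | i | VA | VB; A -> b; B -> i; V -> b | i | AV

Nullable: {V}; after ε-elimination: S -> b | i | Vb | Vi; V -> b | i | bV.
No unit productions to eliminate.
TERM: introduce A -> b, B -> i and substitute in every rule of length ≥2.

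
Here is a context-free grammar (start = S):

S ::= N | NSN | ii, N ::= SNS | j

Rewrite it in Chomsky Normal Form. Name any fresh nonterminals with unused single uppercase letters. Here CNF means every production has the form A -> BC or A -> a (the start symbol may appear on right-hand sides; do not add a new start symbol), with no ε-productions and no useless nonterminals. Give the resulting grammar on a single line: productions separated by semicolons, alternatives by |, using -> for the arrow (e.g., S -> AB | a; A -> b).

S -> j | AA | NC | SD; A -> i; B -> NS; C -> SN; D -> NS; N -> j | SB

No ε-productions.
After unit-elimination: S -> j | ii | NSN | SNS; N -> j | SNS.
TERM: introduce A -> i and substitute in every rule of length ≥2.
BIN: N -> SNS becomes N -> SB, B -> NS; S -> NSN becomes S -> NC, C -> SN; S -> SNS becomes S -> SD, D -> NS.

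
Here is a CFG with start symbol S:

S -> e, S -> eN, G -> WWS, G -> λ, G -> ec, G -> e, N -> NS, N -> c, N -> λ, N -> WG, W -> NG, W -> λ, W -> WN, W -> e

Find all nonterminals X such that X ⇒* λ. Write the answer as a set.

{G, N, W}

Directly nullable (have an ε-rule): {G, N, W}.
Not nullable: S — each has a terminal in every rule's right-hand side or depends on a non-nullable symbol.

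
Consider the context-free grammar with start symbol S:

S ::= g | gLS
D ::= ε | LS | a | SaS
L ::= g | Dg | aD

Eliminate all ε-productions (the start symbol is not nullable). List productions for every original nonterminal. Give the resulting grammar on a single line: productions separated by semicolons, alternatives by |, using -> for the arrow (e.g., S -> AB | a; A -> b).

S -> g | gLS; D -> a | LS | SaS; L -> a | g | Dg | aD

Nullable set: {D}.
Drop D -> ε.
L -> Dg: D nullable, giving Dg | g.
L -> aD: D nullable, giving a | aD.
Unchanged (no nullable symbols): S -> g; S -> gLS; D -> LS; D -> SaS; D -> a; L -> g.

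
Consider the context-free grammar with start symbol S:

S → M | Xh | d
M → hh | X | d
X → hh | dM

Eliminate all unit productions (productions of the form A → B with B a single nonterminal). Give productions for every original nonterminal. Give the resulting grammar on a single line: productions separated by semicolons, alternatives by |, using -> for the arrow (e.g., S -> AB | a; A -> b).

S -> d | Xh | dM | hh; M -> d | dM | hh; X -> dM | hh

Unit productions: M->X, S->M.
Unit pairs (A ⇒* B via units): (M,X), (S,M), (S,X).
S: inherits non-unit rules of {M, S, X} → Xh | d | dM | hh.
M: inherits non-unit rules of {M, X} → d | dM | hh.
X: inherits non-unit rules of {X} → dM | hh.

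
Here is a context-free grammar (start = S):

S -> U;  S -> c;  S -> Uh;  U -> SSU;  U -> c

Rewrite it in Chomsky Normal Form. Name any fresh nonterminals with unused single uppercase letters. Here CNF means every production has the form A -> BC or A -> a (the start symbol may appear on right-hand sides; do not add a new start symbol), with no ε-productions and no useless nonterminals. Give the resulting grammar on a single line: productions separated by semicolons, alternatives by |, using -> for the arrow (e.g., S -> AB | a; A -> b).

No ε-productions.
After unit-elimination: S -> c | Uh | SSU; U -> c | SSU.
TERM: introduce A -> h and substitute in every rule of length ≥2.
BIN: S -> SSU becomes S -> SB, B -> SU; U -> SSU becomes U -> SC, C -> SU.

S -> c | SB | UA; A -> h; B -> SU; C -> SU; U -> c | SC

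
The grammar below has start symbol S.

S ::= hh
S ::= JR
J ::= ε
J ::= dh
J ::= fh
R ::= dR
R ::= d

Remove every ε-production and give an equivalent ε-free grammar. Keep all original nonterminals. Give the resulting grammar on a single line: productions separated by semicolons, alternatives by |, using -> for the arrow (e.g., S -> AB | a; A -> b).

Nullable set: {J}.
S -> JR: J nullable, giving JR | R.
Drop J -> ε.
Unchanged (no nullable symbols): S -> hh; J -> dh; J -> fh; R -> d; R -> dR.

S -> R | JR | hh; J -> dh | fh; R -> d | dR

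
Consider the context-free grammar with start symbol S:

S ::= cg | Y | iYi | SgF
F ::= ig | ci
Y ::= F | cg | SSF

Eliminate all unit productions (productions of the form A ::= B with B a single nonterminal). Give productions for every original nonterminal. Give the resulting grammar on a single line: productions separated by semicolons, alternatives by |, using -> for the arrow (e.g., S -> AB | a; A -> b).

S -> cg | ci | ig | SSF | SgF | iYi; F -> ci | ig; Y -> cg | ci | ig | SSF

Unit productions: S->Y, Y->F.
Unit pairs (A ⇒* B via units): (S,F), (S,Y), (Y,F).
S: inherits non-unit rules of {F, S, Y} → SSF | SgF | cg | ci | iYi | ig.
F: inherits non-unit rules of {F} → ci | ig.
Y: inherits non-unit rules of {F, Y} → SSF | cg | ci | ig.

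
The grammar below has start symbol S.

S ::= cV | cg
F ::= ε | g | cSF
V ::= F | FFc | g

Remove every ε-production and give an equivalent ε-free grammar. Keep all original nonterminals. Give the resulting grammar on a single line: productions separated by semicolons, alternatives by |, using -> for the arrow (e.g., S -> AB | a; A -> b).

S -> c | cV | cg; F -> g | cS | cSF; V -> F | c | g | Fc | FFc

Nullable set: {F, V}.
S -> cV: V nullable, giving c | cV.
Drop F -> ε.
F -> cSF: F nullable, giving cS | cSF.
V -> F: F nullable, giving F.
V -> FFc: F, F nullable, giving FFc | Fc | c.
Unchanged (no nullable symbols): S -> cg; F -> g; V -> g.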